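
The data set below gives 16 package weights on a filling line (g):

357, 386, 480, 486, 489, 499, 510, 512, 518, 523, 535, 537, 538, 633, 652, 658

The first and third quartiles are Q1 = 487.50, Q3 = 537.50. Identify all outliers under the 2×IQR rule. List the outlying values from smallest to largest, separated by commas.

357, 386, 652, 658

IQR = Q3 − Q1 = 537.50 − 487.50 = 50.00.
Lower fence = Q1 − 2·IQR = 487.50 − 100.00 = 387.50.
Upper fence = Q3 + 2·IQR = 537.50 + 100.00 = 637.50.
357 < 387.50 → outlier.
386 < 387.50 → outlier.
652 > 637.50 → outlier.
658 > 637.50 → outlier.
All remaining values lie within [387.50, 637.50].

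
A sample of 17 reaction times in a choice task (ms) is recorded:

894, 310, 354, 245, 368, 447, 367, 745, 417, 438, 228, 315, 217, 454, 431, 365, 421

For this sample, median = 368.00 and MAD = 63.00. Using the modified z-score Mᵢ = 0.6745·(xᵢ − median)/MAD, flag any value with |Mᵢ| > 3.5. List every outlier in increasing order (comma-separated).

745, 894

|Mᵢ| > 3.5 ⇔ |xᵢ − 368.00| > 3.5·63.00/0.6745 = 326.91.
So outliers lie outside [41.09, 694.91].
745: M = 4.04 → outlier.
894: M = 5.63 → outlier.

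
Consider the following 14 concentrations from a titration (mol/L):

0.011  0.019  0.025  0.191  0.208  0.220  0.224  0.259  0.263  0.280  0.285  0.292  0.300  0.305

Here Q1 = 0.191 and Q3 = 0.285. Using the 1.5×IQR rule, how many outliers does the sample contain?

3

IQR = 0.094; fences at 0.191 − 0.141 = 0.050 and 0.285 + 0.141 = 0.426.
Outside the cutoffs: 0.011, 0.019, 0.025.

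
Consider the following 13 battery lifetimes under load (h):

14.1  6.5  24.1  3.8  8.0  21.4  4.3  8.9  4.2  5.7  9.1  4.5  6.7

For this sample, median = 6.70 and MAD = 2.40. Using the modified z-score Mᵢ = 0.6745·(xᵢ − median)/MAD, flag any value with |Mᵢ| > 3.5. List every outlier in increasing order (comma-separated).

|Mᵢ| > 3.5 ⇔ |xᵢ − 6.70| > 3.5·2.40/0.6745 = 12.45.
So outliers lie outside [-5.75, 19.15].
21.4: M = 4.13 → outlier.
24.1: M = 4.89 → outlier.

21.4, 24.1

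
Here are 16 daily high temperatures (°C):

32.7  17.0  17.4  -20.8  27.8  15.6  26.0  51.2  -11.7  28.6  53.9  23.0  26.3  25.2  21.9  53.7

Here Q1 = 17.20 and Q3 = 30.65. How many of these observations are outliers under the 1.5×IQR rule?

IQR = 13.45; fences at 17.20 − 20.175 = -2.975 and 30.65 + 20.175 = 50.825.
Outside the cutoffs: -20.8, -11.7, 51.2, 53.7, 53.9.

5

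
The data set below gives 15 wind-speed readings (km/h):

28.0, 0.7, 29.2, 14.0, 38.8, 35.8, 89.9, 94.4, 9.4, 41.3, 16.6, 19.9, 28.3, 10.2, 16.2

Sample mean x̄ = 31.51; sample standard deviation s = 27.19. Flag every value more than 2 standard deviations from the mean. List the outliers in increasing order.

Cutoffs at x̄ ± 2s: 31.51 ± 2·27.19 = [-22.87, 85.89].
89.9: z = 2.15, |z| > 2 → outlier.
94.4: z = 2.31, |z| > 2 → outlier.
Every other value lies within [-22.87, 85.89].

89.9, 94.4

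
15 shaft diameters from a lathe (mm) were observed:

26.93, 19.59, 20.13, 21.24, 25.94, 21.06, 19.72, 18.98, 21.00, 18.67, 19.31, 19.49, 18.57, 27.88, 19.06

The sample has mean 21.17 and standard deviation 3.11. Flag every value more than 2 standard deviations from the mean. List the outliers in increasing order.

27.88

Cutoffs at x̄ ± 2s: 21.17 ± 2·3.11 = [14.95, 27.39].
27.88: z = 2.16, |z| > 2 → outlier.
Every other value lies within [14.95, 27.39].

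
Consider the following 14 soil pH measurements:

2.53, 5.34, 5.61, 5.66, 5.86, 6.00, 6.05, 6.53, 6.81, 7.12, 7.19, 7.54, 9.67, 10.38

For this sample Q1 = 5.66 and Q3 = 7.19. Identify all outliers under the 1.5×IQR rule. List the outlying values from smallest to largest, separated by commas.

IQR = Q3 − Q1 = 7.19 − 5.66 = 1.53.
Lower fence = Q1 − 1.5·IQR = 5.66 − 2.295 = 3.365.
Upper fence = Q3 + 1.5·IQR = 7.19 + 2.295 = 9.485.
2.53 < 3.365 → outlier.
9.67 > 9.485 → outlier.
10.38 > 9.485 → outlier.
All remaining values lie within [3.365, 9.485].

2.53, 9.67, 10.38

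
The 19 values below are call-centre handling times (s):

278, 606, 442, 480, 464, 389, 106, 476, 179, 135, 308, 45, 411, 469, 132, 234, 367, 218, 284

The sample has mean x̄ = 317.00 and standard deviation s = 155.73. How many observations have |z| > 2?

Cutoffs: x̄ ± 2s = [5.54, 628.46].
Every value lies within the cutoffs.

0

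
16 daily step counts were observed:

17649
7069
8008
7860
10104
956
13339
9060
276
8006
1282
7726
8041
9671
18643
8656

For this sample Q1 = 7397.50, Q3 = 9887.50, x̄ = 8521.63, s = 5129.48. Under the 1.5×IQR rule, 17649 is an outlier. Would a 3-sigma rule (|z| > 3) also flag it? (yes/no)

z = (17649 − 8521.63) / 5129.48 = 1.78.
|z| = 1.78 ≤ 3.

no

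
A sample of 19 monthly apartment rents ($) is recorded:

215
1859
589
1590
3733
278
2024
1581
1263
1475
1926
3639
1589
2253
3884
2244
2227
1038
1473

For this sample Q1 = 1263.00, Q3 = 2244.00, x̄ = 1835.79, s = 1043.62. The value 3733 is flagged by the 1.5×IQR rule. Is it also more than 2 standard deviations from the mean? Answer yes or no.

z = (3733 − 1835.79) / 1043.62 = 1.82.
|z| = 1.82 ≤ 2.

no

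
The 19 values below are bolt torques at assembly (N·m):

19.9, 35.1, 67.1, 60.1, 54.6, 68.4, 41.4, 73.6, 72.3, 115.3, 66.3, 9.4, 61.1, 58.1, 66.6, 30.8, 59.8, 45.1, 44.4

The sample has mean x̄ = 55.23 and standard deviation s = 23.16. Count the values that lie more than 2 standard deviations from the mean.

Cutoffs: x̄ ± 2s = [8.91, 101.55].
Outside the cutoffs: 115.3.

1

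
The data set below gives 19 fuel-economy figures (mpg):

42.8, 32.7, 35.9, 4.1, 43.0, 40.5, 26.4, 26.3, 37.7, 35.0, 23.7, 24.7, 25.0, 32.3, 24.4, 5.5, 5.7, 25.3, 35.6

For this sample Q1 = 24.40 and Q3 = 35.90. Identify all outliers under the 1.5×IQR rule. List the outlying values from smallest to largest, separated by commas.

IQR = Q3 − Q1 = 35.90 − 24.40 = 11.50.
Lower fence = Q1 − 1.5·IQR = 24.40 − 17.25 = 7.15.
Upper fence = Q3 + 1.5·IQR = 35.90 + 17.25 = 53.15.
4.1 < 7.15 → outlier.
5.5 < 7.15 → outlier.
5.7 < 7.15 → outlier.
All remaining values lie within [7.15, 53.15].

4.1, 5.5, 5.7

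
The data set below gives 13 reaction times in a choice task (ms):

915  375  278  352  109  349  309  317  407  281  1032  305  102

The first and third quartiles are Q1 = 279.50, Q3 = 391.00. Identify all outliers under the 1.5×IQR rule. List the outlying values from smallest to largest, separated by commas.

IQR = Q3 − Q1 = 391.00 − 279.50 = 111.50.
Lower fence = Q1 − 1.5·IQR = 279.50 − 167.25 = 112.25.
Upper fence = Q3 + 1.5·IQR = 391.00 + 167.25 = 558.25.
102 < 112.25 → outlier.
109 < 112.25 → outlier.
915 > 558.25 → outlier.
1032 > 558.25 → outlier.
All remaining values lie within [112.25, 558.25].

102, 109, 915, 1032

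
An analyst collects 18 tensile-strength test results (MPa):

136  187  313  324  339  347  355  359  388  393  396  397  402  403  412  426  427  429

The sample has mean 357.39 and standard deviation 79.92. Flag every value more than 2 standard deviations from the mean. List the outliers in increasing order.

Cutoffs at x̄ ± 2s: 357.39 ± 2·79.92 = [197.55, 517.23].
136: z = -2.77, |z| > 2 → outlier.
187: z = -2.13, |z| > 2 → outlier.
Every other value lies within [197.55, 517.23].

136, 187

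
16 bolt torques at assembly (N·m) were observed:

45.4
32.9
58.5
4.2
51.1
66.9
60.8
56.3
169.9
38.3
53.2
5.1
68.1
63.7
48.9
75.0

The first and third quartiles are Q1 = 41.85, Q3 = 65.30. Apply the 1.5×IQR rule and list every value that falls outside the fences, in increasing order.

IQR = Q3 − Q1 = 65.30 − 41.85 = 23.45.
Lower fence = Q1 − 1.5·IQR = 41.85 − 35.175 = 6.675.
Upper fence = Q3 + 1.5·IQR = 65.30 + 35.175 = 100.475.
4.2 < 6.675 → outlier.
5.1 < 6.675 → outlier.
169.9 > 100.475 → outlier.
All remaining values lie within [6.675, 100.475].

4.2, 5.1, 169.9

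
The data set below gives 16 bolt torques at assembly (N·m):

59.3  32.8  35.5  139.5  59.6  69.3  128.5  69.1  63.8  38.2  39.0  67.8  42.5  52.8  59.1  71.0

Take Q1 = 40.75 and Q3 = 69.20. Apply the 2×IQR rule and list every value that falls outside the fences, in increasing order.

IQR = Q3 − Q1 = 69.20 − 40.75 = 28.45.
Lower fence = Q1 − 2·IQR = 40.75 − 56.90 = -16.15.
Upper fence = Q3 + 2·IQR = 69.20 + 56.90 = 126.10.
128.5 > 126.10 → outlier.
139.5 > 126.10 → outlier.
All remaining values lie within [-16.15, 126.10].

128.5, 139.5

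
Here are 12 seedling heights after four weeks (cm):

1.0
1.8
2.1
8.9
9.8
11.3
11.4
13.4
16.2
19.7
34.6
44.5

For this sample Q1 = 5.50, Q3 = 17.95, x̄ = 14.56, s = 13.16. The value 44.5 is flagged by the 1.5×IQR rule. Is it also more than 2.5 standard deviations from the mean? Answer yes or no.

no

z = (44.5 − 14.56) / 13.16 = 2.28.
|z| = 2.28 ≤ 2.5.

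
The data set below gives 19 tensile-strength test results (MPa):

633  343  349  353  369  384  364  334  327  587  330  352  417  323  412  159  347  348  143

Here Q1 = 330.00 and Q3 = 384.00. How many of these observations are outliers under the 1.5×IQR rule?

IQR = 54.00; fences at 330.00 − 81.00 = 249.00 and 384.00 + 81.00 = 465.00.
Outside the cutoffs: 143, 159, 587, 633.

4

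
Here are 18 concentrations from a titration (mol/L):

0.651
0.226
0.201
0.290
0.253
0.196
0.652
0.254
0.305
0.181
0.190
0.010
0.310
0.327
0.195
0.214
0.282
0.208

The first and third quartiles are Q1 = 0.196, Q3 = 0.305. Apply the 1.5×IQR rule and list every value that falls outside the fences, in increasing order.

IQR = Q3 − Q1 = 0.305 − 0.196 = 0.109.
Lower fence = Q1 − 1.5·IQR = 0.196 − 0.1635 = 0.0325.
Upper fence = Q3 + 1.5·IQR = 0.305 + 0.1635 = 0.4685.
0.010 < 0.0325 → outlier.
0.651 > 0.4685 → outlier.
0.652 > 0.4685 → outlier.
All remaining values lie within [0.0325, 0.4685].

0.010, 0.651, 0.652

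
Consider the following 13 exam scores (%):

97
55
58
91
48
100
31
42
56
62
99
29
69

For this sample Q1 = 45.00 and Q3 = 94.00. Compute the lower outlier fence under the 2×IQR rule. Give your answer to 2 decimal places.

-53.00

IQR = Q3 − Q1 = 94.00 − 45.00 = 49.00.
Lower fence = Q1 − 2·IQR = 45.00 − 98.00 = -53.00.
Upper fence = Q3 + 2·IQR = 94.00 + 98.00 = 192.00.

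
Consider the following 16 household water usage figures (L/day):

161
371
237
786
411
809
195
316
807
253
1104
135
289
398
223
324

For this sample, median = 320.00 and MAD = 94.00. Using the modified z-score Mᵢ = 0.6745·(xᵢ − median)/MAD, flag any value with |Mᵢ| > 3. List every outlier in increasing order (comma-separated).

|Mᵢ| > 3 ⇔ |xᵢ − 320.00| > 3·94.00/0.6745 = 418.09.
So outliers lie outside [-98.09, 738.09].
786: M = 3.34 → outlier.
807: M = 3.49 → outlier.
809: M = 3.51 → outlier.
1104: M = 5.63 → outlier.

786, 807, 809, 1104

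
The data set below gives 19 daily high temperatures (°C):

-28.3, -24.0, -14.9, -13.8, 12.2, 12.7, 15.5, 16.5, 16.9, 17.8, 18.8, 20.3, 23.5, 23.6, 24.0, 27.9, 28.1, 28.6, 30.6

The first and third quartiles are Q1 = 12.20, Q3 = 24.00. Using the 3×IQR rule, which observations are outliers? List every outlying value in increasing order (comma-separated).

IQR = Q3 − Q1 = 24.00 − 12.20 = 11.80.
Lower fence = Q1 − 3·IQR = 12.20 − 35.40 = -23.20.
Upper fence = Q3 + 3·IQR = 24.00 + 35.40 = 59.40.
-28.3 < -23.20 → outlier.
-24.0 < -23.20 → outlier.
All remaining values lie within [-23.20, 59.40].

-28.3, -24.0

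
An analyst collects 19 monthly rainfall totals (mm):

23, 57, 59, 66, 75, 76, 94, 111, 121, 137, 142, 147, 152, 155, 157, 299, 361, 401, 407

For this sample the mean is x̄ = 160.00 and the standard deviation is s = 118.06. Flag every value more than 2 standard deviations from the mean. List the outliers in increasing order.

401, 407

Cutoffs at x̄ ± 2s: 160.00 ± 2·118.06 = [-76.12, 396.12].
401: z = 2.04, |z| > 2 → outlier.
407: z = 2.09, |z| > 2 → outlier.
Every other value lies within [-76.12, 396.12].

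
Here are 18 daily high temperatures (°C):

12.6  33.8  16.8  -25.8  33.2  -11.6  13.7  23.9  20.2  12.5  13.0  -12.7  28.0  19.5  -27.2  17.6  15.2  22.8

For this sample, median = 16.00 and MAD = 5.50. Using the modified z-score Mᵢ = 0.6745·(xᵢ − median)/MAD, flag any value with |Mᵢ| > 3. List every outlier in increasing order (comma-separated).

-27.2, -25.8, -12.7, -11.6

|Mᵢ| > 3 ⇔ |xᵢ − 16.00| > 3·5.50/0.6745 = 24.46.
So outliers lie outside [-8.46, 40.46].
-27.2: M = -5.30 → outlier.
-25.8: M = -5.13 → outlier.
-12.7: M = -3.52 → outlier.
-11.6: M = -3.38 → outlier.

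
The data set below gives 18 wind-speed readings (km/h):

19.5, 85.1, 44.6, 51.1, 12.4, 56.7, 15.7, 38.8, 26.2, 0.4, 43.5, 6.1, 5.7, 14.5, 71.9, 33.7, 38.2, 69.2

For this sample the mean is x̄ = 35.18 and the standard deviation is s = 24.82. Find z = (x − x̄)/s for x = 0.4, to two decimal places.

z = (0.4 − 35.18) / 24.82 = -1.40.

-1.40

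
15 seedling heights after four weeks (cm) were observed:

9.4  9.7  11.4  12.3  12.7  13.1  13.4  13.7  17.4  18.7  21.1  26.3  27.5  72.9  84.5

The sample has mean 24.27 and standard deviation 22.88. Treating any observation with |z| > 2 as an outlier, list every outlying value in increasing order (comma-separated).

72.9, 84.5

Cutoffs at x̄ ± 2s: 24.27 ± 2·22.88 = [-21.49, 70.03].
72.9: z = 2.13, |z| > 2 → outlier.
84.5: z = 2.63, |z| > 2 → outlier.
Every other value lies within [-21.49, 70.03].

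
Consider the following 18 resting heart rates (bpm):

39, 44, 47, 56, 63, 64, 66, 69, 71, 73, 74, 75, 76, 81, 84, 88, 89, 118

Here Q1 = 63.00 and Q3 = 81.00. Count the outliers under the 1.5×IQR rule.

1

IQR = 18.00; fences at 63.00 − 27.00 = 36.00 and 81.00 + 27.00 = 108.00.
Outside the cutoffs: 118.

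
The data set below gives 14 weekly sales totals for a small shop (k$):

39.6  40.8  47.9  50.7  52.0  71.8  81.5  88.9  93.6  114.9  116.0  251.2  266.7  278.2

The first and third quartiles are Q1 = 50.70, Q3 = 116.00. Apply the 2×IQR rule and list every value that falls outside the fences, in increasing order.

IQR = Q3 − Q1 = 116.00 − 50.70 = 65.30.
Lower fence = Q1 − 2·IQR = 50.70 − 130.60 = -79.90.
Upper fence = Q3 + 2·IQR = 116.00 + 130.60 = 246.60.
251.2 > 246.60 → outlier.
266.7 > 246.60 → outlier.
278.2 > 246.60 → outlier.
All remaining values lie within [-79.90, 246.60].

251.2, 266.7, 278.2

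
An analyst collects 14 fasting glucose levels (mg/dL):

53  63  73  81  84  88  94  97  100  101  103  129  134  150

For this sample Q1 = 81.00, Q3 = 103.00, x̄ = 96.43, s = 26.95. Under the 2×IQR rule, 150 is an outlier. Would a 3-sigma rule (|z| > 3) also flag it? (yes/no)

z = (150 − 96.43) / 26.95 = 1.99.
|z| = 1.99 ≤ 3.

no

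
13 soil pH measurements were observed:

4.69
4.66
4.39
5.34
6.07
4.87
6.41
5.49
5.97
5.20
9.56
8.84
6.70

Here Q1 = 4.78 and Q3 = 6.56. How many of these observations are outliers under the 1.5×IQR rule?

IQR = 1.78; fences at 4.78 − 2.67 = 2.11 and 6.56 + 2.67 = 9.23.
Outside the cutoffs: 9.56.

1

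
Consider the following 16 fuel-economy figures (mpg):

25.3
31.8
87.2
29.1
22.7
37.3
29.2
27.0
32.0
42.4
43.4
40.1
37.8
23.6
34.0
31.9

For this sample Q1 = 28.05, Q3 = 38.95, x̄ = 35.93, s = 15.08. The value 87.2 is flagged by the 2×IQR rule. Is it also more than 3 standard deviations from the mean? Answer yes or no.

yes

z = (87.2 − 35.93) / 15.08 = 3.40.
|z| = 3.40 > 3.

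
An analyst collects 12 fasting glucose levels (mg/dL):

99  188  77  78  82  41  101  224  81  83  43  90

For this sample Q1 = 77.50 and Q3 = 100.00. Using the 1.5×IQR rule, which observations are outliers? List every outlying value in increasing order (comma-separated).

41, 43, 188, 224

IQR = Q3 − Q1 = 100.00 − 77.50 = 22.50.
Lower fence = Q1 − 1.5·IQR = 77.50 − 33.75 = 43.75.
Upper fence = Q3 + 1.5·IQR = 100.00 + 33.75 = 133.75.
41 < 43.75 → outlier.
43 < 43.75 → outlier.
188 > 133.75 → outlier.
224 > 133.75 → outlier.
All remaining values lie within [43.75, 133.75].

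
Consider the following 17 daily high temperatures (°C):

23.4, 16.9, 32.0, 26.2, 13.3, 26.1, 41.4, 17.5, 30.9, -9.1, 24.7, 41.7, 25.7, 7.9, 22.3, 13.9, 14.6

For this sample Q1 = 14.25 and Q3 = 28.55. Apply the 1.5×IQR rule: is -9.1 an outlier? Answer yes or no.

yes

IQR = Q3 − Q1 = 28.55 − 14.25 = 14.30.
Lower fence = Q1 − 1.5·IQR = 14.25 − 21.45 = -7.20.
Upper fence = Q3 + 1.5·IQR = 28.55 + 21.45 = 50.00.
-9.1 lies below the lower fence.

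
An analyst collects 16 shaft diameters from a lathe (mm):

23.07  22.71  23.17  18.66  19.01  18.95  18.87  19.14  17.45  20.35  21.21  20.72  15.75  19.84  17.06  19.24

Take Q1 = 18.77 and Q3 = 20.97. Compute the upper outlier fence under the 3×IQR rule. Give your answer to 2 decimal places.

27.57

IQR = Q3 − Q1 = 20.97 − 18.77 = 2.20.
Lower fence = Q1 − 3·IQR = 18.77 − 6.60 = 12.17.
Upper fence = Q3 + 3·IQR = 20.97 + 6.60 = 27.57.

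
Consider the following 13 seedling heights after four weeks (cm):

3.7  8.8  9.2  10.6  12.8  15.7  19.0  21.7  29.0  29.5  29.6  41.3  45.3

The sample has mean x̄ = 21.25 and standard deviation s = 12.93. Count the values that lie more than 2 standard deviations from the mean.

0

Cutoffs: x̄ ± 2s = [-4.61, 47.11].
Every value lies within the cutoffs.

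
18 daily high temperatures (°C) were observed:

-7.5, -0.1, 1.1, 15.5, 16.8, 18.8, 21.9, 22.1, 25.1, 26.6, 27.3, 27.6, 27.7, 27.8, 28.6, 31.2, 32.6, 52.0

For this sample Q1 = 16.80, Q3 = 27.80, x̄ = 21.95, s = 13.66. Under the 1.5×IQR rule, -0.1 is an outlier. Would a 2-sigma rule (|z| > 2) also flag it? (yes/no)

z = (-0.1 − 21.95) / 13.66 = -1.61.
|z| = 1.61 ≤ 2.

no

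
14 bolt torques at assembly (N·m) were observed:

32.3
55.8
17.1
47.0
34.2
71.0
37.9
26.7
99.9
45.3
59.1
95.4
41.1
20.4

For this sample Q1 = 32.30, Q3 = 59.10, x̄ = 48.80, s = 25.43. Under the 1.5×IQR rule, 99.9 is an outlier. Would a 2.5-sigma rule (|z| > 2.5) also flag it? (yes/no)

no

z = (99.9 − 48.80) / 25.43 = 2.01.
|z| = 2.01 ≤ 2.5.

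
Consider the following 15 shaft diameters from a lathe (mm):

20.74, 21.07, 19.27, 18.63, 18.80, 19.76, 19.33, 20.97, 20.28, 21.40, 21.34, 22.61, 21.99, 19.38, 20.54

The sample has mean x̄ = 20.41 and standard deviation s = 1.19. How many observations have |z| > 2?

Cutoffs: x̄ ± 2s = [18.03, 22.79].
Every value lies within the cutoffs.

0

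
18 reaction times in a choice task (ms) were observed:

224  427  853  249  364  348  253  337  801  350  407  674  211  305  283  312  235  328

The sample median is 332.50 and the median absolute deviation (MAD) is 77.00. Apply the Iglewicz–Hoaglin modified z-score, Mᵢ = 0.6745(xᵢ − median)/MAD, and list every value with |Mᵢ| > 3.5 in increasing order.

801, 853

|Mᵢ| > 3.5 ⇔ |xᵢ − 332.50| > 3.5·77.00/0.6745 = 399.56.
So outliers lie outside [-67.06, 732.06].
801: M = 4.10 → outlier.
853: M = 4.56 → outlier.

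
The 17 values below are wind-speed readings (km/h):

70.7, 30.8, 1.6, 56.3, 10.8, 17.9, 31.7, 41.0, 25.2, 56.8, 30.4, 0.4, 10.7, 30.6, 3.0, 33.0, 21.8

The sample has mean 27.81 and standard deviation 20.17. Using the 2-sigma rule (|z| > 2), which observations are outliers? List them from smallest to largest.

70.7

Cutoffs at x̄ ± 2s: 27.81 ± 2·20.17 = [-12.53, 68.15].
70.7: z = 2.13, |z| > 2 → outlier.
Every other value lies within [-12.53, 68.15].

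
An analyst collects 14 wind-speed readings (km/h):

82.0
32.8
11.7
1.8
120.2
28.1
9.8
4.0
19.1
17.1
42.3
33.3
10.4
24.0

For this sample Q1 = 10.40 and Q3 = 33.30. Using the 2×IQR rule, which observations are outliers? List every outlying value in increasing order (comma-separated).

82.0, 120.2

IQR = Q3 − Q1 = 33.30 − 10.40 = 22.90.
Lower fence = Q1 − 2·IQR = 10.40 − 45.80 = -35.40.
Upper fence = Q3 + 2·IQR = 33.30 + 45.80 = 79.10.
82.0 > 79.10 → outlier.
120.2 > 79.10 → outlier.
All remaining values lie within [-35.40, 79.10].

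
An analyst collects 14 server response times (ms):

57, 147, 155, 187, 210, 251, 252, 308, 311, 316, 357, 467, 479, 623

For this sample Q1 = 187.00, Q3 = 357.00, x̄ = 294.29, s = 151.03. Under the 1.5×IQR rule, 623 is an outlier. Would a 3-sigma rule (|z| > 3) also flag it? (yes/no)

no

z = (623 − 294.29) / 151.03 = 2.18.
|z| = 2.18 ≤ 3.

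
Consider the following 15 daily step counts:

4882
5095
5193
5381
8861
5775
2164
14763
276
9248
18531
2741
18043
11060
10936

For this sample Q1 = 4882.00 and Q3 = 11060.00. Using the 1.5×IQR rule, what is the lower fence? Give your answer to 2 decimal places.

-4385.00

IQR = Q3 − Q1 = 11060.00 − 4882.00 = 6178.00.
Lower fence = Q1 − 1.5·IQR = 4882.00 − 9267.00 = -4385.00.
Upper fence = Q3 + 1.5·IQR = 11060.00 + 9267.00 = 20327.00.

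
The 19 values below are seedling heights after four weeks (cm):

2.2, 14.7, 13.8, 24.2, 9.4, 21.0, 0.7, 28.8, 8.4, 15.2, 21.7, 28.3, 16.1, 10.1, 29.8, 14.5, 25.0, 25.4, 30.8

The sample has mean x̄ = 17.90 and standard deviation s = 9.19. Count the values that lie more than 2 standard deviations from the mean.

0

Cutoffs: x̄ ± 2s = [-0.48, 36.28].
Every value lies within the cutoffs.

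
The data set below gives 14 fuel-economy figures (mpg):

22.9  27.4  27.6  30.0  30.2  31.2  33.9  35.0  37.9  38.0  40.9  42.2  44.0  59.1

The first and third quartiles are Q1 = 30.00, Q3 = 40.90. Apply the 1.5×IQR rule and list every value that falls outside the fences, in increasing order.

59.1

IQR = Q3 − Q1 = 40.90 − 30.00 = 10.90.
Lower fence = Q1 − 1.5·IQR = 30.00 − 16.35 = 13.65.
Upper fence = Q3 + 1.5·IQR = 40.90 + 16.35 = 57.25.
59.1 > 57.25 → outlier.
All remaining values lie within [13.65, 57.25].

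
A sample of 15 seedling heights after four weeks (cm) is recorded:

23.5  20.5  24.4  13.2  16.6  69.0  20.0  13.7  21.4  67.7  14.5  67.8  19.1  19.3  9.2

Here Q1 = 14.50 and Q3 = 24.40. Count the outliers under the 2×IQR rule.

3

IQR = 9.90; fences at 14.50 − 19.80 = -5.30 and 24.40 + 19.80 = 44.20.
Outside the cutoffs: 67.7, 67.8, 69.0.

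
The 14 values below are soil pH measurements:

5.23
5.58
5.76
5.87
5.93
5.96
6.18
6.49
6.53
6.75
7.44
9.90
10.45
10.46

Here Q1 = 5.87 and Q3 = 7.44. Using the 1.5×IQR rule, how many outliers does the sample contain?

3

IQR = 1.57; fences at 5.87 − 2.355 = 3.515 and 7.44 + 2.355 = 9.795.
Outside the cutoffs: 9.90, 10.45, 10.46.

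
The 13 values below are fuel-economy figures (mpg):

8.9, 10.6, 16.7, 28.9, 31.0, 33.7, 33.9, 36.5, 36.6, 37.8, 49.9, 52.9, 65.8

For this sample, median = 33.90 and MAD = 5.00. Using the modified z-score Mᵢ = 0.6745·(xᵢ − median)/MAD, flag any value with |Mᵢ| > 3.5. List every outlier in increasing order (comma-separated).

|Mᵢ| > 3.5 ⇔ |xᵢ − 33.90| > 3.5·5.00/0.6745 = 25.95.
So outliers lie outside [7.95, 59.85].
65.8: M = 4.30 → outlier.

65.8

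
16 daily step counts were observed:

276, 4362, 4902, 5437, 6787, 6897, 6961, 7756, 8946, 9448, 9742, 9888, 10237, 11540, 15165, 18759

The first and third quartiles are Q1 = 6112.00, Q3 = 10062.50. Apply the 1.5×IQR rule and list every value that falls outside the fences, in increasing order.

IQR = Q3 − Q1 = 10062.50 − 6112.00 = 3950.50.
Lower fence = Q1 − 1.5·IQR = 6112.00 − 5925.75 = 186.25.
Upper fence = Q3 + 1.5·IQR = 10062.50 + 5925.75 = 15988.25.
18759 > 15988.25 → outlier.
All remaining values lie within [186.25, 15988.25].

18759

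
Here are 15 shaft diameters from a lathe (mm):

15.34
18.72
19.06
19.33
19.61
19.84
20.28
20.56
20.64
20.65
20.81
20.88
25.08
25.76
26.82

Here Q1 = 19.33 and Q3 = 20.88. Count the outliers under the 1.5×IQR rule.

IQR = 1.55; fences at 19.33 − 2.325 = 17.005 and 20.88 + 2.325 = 23.205.
Outside the cutoffs: 15.34, 25.08, 25.76, 26.82.

4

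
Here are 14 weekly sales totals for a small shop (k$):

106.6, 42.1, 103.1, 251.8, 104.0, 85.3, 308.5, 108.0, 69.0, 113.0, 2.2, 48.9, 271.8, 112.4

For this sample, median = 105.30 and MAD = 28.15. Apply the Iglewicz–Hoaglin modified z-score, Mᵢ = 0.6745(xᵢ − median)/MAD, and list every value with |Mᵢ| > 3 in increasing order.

|Mᵢ| > 3 ⇔ |xᵢ − 105.30| > 3·28.15/0.6745 = 125.20.
So outliers lie outside [-19.90, 230.50].
251.8: M = 3.51 → outlier.
271.8: M = 3.99 → outlier.
308.5: M = 4.87 → outlier.

251.8, 271.8, 308.5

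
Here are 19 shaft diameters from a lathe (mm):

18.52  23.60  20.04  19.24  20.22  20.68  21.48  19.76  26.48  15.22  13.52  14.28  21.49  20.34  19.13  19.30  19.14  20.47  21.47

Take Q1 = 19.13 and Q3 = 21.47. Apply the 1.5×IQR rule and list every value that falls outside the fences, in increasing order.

IQR = Q3 − Q1 = 21.47 − 19.13 = 2.34.
Lower fence = Q1 − 1.5·IQR = 19.13 − 3.51 = 15.62.
Upper fence = Q3 + 1.5·IQR = 21.47 + 3.51 = 24.98.
13.52 < 15.62 → outlier.
14.28 < 15.62 → outlier.
15.22 < 15.62 → outlier.
26.48 > 24.98 → outlier.
All remaining values lie within [15.62, 24.98].

13.52, 14.28, 15.22, 26.48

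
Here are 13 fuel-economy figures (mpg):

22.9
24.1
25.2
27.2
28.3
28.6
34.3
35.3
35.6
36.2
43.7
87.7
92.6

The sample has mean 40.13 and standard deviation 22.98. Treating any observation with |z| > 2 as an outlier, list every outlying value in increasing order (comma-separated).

Cutoffs at x̄ ± 2s: 40.13 ± 2·22.98 = [-5.83, 86.09].
87.7: z = 2.07, |z| > 2 → outlier.
92.6: z = 2.28, |z| > 2 → outlier.
Every other value lies within [-5.83, 86.09].

87.7, 92.6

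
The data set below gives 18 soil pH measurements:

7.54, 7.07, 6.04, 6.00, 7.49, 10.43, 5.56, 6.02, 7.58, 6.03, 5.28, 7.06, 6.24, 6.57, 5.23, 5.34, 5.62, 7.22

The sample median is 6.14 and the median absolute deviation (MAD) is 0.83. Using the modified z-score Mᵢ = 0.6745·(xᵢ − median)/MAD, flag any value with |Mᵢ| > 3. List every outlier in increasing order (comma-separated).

|Mᵢ| > 3 ⇔ |xᵢ − 6.14| > 3·0.83/0.6745 = 3.69.
So outliers lie outside [2.45, 9.83].
10.43: M = 3.49 → outlier.

10.43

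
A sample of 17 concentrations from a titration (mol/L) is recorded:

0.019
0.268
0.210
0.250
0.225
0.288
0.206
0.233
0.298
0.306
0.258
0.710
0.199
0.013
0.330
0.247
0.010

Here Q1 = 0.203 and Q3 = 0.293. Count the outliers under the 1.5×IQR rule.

4

IQR = 0.090; fences at 0.203 − 0.135 = 0.068 and 0.293 + 0.135 = 0.428.
Outside the cutoffs: 0.010, 0.013, 0.019, 0.710.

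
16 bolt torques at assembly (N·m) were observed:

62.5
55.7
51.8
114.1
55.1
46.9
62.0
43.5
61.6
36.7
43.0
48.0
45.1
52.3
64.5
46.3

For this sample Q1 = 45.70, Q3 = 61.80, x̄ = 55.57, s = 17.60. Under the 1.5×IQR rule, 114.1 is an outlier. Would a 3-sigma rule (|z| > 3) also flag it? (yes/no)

yes

z = (114.1 − 55.57) / 17.60 = 3.33.
|z| = 3.33 > 3.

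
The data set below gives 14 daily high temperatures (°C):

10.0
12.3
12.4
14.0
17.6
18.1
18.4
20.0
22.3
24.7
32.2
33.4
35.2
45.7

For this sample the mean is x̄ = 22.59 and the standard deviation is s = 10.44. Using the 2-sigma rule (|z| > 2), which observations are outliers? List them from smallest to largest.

Cutoffs at x̄ ± 2s: 22.59 ± 2·10.44 = [1.71, 43.47].
45.7: z = 2.21, |z| > 2 → outlier.
Every other value lies within [1.71, 43.47].

45.7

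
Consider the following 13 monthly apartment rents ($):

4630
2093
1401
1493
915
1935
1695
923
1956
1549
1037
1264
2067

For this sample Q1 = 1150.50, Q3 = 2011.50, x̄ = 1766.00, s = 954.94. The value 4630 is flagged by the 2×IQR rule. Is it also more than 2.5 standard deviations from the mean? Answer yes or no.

yes

z = (4630 − 1766.00) / 954.94 = 3.00.
|z| = 3.00 > 2.5.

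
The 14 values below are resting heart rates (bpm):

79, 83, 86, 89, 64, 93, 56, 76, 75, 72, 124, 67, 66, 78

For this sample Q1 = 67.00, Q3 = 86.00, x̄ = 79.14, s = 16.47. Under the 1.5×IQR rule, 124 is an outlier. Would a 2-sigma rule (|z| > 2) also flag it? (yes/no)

yes

z = (124 − 79.14) / 16.47 = 2.72.
|z| = 2.72 > 2.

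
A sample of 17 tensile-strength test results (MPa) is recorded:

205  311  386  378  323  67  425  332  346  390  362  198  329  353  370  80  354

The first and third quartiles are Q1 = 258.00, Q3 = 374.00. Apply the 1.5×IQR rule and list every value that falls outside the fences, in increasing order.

IQR = Q3 − Q1 = 374.00 − 258.00 = 116.00.
Lower fence = Q1 − 1.5·IQR = 258.00 − 174.00 = 84.00.
Upper fence = Q3 + 1.5·IQR = 374.00 + 174.00 = 548.00.
67 < 84.00 → outlier.
80 < 84.00 → outlier.
All remaining values lie within [84.00, 548.00].

67, 80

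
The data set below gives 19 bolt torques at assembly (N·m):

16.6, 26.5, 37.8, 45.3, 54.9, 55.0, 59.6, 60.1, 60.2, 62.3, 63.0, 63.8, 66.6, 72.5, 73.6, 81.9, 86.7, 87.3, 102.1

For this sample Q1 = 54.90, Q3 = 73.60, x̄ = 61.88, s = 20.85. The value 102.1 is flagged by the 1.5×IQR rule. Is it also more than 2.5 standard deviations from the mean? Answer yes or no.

z = (102.1 − 61.88) / 20.85 = 1.93.
|z| = 1.93 ≤ 2.5.

no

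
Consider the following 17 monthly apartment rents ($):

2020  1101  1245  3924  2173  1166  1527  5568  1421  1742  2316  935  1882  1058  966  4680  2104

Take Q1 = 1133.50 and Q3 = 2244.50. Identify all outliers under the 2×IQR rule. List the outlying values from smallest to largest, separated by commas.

4680, 5568

IQR = Q3 − Q1 = 2244.50 − 1133.50 = 1111.00.
Lower fence = Q1 − 2·IQR = 1133.50 − 2222.00 = -1088.50.
Upper fence = Q3 + 2·IQR = 2244.50 + 2222.00 = 4466.50.
4680 > 4466.50 → outlier.
5568 > 4466.50 → outlier.
All remaining values lie within [-1088.50, 4466.50].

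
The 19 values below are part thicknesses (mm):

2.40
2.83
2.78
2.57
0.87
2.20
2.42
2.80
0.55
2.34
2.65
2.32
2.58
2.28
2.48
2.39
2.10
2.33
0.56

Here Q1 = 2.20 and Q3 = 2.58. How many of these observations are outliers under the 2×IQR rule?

IQR = 0.38; fences at 2.20 − 0.76 = 1.44 and 2.58 + 0.76 = 3.34.
Outside the cutoffs: 0.55, 0.56, 0.87.

3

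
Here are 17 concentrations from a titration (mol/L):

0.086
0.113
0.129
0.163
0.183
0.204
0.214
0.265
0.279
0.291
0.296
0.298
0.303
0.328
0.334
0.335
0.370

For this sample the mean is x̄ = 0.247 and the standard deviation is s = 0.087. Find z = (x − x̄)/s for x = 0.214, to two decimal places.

z = (0.214 − 0.247) / 0.087 = -0.38.

-0.38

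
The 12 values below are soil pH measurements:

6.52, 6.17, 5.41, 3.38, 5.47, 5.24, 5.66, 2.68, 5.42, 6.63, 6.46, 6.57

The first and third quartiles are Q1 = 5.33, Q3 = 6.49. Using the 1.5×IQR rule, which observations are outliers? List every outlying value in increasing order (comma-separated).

IQR = Q3 − Q1 = 6.49 − 5.33 = 1.16.
Lower fence = Q1 − 1.5·IQR = 5.33 − 1.74 = 3.59.
Upper fence = Q3 + 1.5·IQR = 6.49 + 1.74 = 8.23.
2.68 < 3.59 → outlier.
3.38 < 3.59 → outlier.
All remaining values lie within [3.59, 8.23].

2.68, 3.38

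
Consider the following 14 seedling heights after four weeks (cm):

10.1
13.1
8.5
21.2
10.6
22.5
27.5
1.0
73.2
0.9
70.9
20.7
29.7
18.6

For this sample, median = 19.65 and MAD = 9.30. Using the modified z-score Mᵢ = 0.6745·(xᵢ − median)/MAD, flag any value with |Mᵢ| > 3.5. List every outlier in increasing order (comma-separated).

70.9, 73.2

|Mᵢ| > 3.5 ⇔ |xᵢ − 19.65| > 3.5·9.30/0.6745 = 48.26.
So outliers lie outside [-28.61, 67.91].
70.9: M = 3.72 → outlier.
73.2: M = 3.88 → outlier.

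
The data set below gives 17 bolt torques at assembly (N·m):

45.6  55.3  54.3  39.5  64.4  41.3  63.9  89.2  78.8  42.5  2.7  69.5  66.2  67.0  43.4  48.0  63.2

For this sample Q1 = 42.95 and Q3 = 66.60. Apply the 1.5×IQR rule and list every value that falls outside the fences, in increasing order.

2.7

IQR = Q3 − Q1 = 66.60 − 42.95 = 23.65.
Lower fence = Q1 − 1.5·IQR = 42.95 − 35.475 = 7.475.
Upper fence = Q3 + 1.5·IQR = 66.60 + 35.475 = 102.075.
2.7 < 7.475 → outlier.
All remaining values lie within [7.475, 102.075].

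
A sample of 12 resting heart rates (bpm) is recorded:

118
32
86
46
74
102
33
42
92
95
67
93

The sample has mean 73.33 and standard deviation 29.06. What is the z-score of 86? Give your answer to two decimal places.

0.44

z = (86 − 73.33) / 29.06 = 0.44.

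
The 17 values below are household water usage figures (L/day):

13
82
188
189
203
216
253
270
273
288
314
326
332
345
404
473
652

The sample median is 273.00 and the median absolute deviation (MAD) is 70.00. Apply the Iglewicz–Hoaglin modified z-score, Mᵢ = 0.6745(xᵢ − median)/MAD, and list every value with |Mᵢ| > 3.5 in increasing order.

|Mᵢ| > 3.5 ⇔ |xᵢ − 273.00| > 3.5·70.00/0.6745 = 363.23.
So outliers lie outside [-90.23, 636.23].
652: M = 3.65 → outlier.

652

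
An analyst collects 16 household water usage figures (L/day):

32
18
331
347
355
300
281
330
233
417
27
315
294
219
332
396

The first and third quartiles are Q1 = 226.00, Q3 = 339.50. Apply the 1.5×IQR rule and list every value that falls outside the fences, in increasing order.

IQR = Q3 − Q1 = 339.50 − 226.00 = 113.50.
Lower fence = Q1 − 1.5·IQR = 226.00 − 170.25 = 55.75.
Upper fence = Q3 + 1.5·IQR = 339.50 + 170.25 = 509.75.
18 < 55.75 → outlier.
27 < 55.75 → outlier.
32 < 55.75 → outlier.
All remaining values lie within [55.75, 509.75].

18, 27, 32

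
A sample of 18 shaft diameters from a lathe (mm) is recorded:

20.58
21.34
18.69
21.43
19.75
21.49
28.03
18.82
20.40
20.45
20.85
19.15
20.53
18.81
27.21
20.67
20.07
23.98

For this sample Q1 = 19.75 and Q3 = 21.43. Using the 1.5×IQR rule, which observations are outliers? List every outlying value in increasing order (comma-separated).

IQR = Q3 − Q1 = 21.43 − 19.75 = 1.68.
Lower fence = Q1 − 1.5·IQR = 19.75 − 2.52 = 17.23.
Upper fence = Q3 + 1.5·IQR = 21.43 + 2.52 = 23.95.
23.98 > 23.95 → outlier.
27.21 > 23.95 → outlier.
28.03 > 23.95 → outlier.
All remaining values lie within [17.23, 23.95].

23.98, 27.21, 28.03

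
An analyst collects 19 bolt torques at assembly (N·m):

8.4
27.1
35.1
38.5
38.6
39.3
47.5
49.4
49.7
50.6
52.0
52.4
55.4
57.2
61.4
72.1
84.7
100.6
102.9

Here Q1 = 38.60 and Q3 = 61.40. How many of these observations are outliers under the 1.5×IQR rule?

IQR = 22.80; fences at 38.60 − 34.20 = 4.40 and 61.40 + 34.20 = 95.60.
Outside the cutoffs: 100.6, 102.9.

2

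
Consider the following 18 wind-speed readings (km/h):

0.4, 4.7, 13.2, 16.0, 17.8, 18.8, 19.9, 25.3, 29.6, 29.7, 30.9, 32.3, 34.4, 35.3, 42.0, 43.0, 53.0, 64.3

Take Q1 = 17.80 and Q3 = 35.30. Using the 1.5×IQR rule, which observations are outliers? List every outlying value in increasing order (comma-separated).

IQR = Q3 − Q1 = 35.30 − 17.80 = 17.50.
Lower fence = Q1 − 1.5·IQR = 17.80 − 26.25 = -8.45.
Upper fence = Q3 + 1.5·IQR = 35.30 + 26.25 = 61.55.
64.3 > 61.55 → outlier.
All remaining values lie within [-8.45, 61.55].

64.3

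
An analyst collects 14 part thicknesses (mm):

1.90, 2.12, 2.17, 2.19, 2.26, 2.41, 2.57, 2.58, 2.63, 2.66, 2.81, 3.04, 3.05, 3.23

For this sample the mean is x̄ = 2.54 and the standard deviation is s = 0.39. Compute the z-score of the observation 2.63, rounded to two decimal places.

z = (2.63 − 2.54) / 0.39 = 0.23.

0.23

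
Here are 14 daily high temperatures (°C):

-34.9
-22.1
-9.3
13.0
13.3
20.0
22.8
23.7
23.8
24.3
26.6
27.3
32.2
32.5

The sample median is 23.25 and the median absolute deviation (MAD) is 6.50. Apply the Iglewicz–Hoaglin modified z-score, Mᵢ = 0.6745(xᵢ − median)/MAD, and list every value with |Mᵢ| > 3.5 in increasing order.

|Mᵢ| > 3.5 ⇔ |xᵢ − 23.25| > 3.5·6.50/0.6745 = 33.73.
So outliers lie outside [-10.48, 56.98].
-34.9: M = -6.03 → outlier.
-22.1: M = -4.71 → outlier.

-34.9, -22.1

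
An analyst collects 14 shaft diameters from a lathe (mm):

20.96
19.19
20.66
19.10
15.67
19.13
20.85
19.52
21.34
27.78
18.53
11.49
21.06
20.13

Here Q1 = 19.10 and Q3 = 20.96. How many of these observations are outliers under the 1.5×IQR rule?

3

IQR = 1.86; fences at 19.10 − 2.79 = 16.31 and 20.96 + 2.79 = 23.75.
Outside the cutoffs: 11.49, 15.67, 27.78.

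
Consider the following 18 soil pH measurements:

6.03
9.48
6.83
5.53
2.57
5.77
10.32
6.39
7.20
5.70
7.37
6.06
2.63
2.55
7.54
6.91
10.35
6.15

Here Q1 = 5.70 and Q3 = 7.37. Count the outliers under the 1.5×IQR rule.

IQR = 1.67; fences at 5.70 − 2.505 = 3.195 and 7.37 + 2.505 = 9.875.
Outside the cutoffs: 2.55, 2.57, 2.63, 10.32, 10.35.

5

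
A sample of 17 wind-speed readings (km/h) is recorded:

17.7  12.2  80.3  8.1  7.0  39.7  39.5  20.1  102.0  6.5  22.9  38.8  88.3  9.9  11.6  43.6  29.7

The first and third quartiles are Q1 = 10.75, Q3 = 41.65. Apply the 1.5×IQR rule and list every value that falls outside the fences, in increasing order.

88.3, 102.0

IQR = Q3 − Q1 = 41.65 − 10.75 = 30.90.
Lower fence = Q1 − 1.5·IQR = 10.75 − 46.35 = -35.60.
Upper fence = Q3 + 1.5·IQR = 41.65 + 46.35 = 88.00.
88.3 > 88.00 → outlier.
102.0 > 88.00 → outlier.
All remaining values lie within [-35.60, 88.00].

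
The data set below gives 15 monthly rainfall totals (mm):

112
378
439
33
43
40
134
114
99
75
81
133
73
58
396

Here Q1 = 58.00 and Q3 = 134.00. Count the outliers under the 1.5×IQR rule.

3

IQR = 76.00; fences at 58.00 − 114.00 = -56.00 and 134.00 + 114.00 = 248.00.
Outside the cutoffs: 378, 396, 439.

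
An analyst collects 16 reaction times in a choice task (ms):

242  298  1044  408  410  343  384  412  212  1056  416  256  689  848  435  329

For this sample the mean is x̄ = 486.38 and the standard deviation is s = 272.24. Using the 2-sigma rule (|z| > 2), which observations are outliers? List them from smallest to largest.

1044, 1056

Cutoffs at x̄ ± 2s: 486.38 ± 2·272.24 = [-58.10, 1030.86].
1044: z = 2.05, |z| > 2 → outlier.
1056: z = 2.09, |z| > 2 → outlier.
Every other value lies within [-58.10, 1030.86].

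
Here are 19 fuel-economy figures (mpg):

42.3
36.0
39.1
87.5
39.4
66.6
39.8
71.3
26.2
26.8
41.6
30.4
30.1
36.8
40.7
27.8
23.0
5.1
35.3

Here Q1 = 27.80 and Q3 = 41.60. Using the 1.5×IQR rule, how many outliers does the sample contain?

IQR = 13.80; fences at 27.80 − 20.70 = 7.10 and 41.60 + 20.70 = 62.30.
Outside the cutoffs: 5.1, 66.6, 71.3, 87.5.

4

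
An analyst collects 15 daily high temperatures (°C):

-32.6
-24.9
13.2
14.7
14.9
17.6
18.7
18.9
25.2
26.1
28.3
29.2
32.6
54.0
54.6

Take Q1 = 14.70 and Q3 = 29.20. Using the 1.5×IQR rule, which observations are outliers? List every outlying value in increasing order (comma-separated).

IQR = Q3 − Q1 = 29.20 − 14.70 = 14.50.
Lower fence = Q1 − 1.5·IQR = 14.70 − 21.75 = -7.05.
Upper fence = Q3 + 1.5·IQR = 29.20 + 21.75 = 50.95.
-32.6 < -7.05 → outlier.
-24.9 < -7.05 → outlier.
54.0 > 50.95 → outlier.
54.6 > 50.95 → outlier.
All remaining values lie within [-7.05, 50.95].

-32.6, -24.9, 54.0, 54.6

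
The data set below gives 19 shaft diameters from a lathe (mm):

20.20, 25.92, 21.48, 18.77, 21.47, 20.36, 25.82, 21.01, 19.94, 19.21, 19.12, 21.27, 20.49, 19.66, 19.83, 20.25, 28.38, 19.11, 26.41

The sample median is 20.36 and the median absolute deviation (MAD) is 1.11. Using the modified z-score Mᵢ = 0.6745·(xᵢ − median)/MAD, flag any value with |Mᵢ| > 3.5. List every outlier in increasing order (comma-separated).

|Mᵢ| > 3.5 ⇔ |xᵢ − 20.36| > 3.5·1.11/0.6745 = 5.76.
So outliers lie outside [14.60, 26.12].
26.41: M = 3.68 → outlier.
28.38: M = 4.87 → outlier.

26.41, 28.38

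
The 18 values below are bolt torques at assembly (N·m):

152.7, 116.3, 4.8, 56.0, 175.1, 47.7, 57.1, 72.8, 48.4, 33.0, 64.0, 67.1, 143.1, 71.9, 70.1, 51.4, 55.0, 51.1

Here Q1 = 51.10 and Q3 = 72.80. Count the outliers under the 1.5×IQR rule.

5

IQR = 21.70; fences at 51.10 − 32.55 = 18.55 and 72.80 + 32.55 = 105.35.
Outside the cutoffs: 4.8, 116.3, 143.1, 152.7, 175.1.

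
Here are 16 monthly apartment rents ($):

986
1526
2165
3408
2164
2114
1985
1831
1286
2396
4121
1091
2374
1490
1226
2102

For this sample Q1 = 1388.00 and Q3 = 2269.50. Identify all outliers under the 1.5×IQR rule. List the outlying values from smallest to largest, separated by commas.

IQR = Q3 − Q1 = 2269.50 − 1388.00 = 881.50.
Lower fence = Q1 − 1.5·IQR = 1388.00 − 1322.25 = 65.75.
Upper fence = Q3 + 1.5·IQR = 2269.50 + 1322.25 = 3591.75.
4121 > 3591.75 → outlier.
All remaining values lie within [65.75, 3591.75].

4121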